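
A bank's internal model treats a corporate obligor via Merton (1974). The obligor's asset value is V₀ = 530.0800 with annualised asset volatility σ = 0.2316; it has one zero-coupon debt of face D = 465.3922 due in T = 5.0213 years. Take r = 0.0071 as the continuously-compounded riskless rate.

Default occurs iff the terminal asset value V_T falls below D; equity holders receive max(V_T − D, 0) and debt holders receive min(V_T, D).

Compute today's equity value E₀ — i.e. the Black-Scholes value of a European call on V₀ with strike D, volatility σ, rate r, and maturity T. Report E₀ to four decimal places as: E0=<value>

E0=145.6773

d₁ = [ln(V₀/D) + (r + σ²/2)T] / (σ√T)
   = [ln(530.0800/465.3922) + (0.0071 + 0.5·0.2316²)·5.0213] / (0.2316·√5.0213)
   = [0.130147 + 0.170319] / 0.518975 = 0.578961
d₂ = d₁ − σ√T = 0.578961 − 0.518975 = 0.059986
N(d₁) = 0.718692,  N(d₂) = 0.523916,  e^(−rT) = 0.964977
E₀ = V₀·N(d₁) − D·e^(−rT)·N(d₂)
   = 530.0800·0.718692 − 465.3922·0.964977·0.523916 = 145.677325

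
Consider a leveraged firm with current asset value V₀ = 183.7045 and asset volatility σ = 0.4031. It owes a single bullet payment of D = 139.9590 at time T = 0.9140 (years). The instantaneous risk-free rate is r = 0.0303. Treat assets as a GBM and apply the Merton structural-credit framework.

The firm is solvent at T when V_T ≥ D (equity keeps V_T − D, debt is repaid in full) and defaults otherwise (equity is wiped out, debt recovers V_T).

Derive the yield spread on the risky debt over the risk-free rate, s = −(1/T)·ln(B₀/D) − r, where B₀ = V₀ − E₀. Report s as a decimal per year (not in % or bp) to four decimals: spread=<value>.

d₁ = [ln(V₀/D) + (r + σ²/2)T] / (σ√T)
   = [ln(183.7045/139.9590) + (0.0303 + 0.5·0.4031²)·0.9140] / (0.4031·√0.9140)
   = [0.271979 + 0.101952] / 0.385377 = 0.970299
d₂ = d₁ − σ√T = 0.970299 − 0.385377 = 0.584922
N(d₁) = 0.834051,  N(d₂) = 0.720700,  e^(−rT) = 0.972686
E₀ = V₀·N(d₁) − D·e^(−rT)·N(d₂)
   = 183.7045·0.834051 − 139.9590·0.972686·0.720700 = 55.105678
B₀ = V₀ − E₀ = 183.7045 − 55.105678 = 128.598822
spread = −(1/T)·ln(B₀/D) − r = −(1/0.9140)·ln(128.598822/139.9590) − 0.0303 = 0.06231693

spread=0.0623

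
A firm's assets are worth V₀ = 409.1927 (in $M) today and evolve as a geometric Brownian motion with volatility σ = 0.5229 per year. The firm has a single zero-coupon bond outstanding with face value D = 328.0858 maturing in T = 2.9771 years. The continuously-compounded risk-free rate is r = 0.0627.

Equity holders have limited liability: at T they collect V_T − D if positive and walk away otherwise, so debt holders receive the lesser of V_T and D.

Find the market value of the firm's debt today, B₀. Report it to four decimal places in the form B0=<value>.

B0=211.1840

d₁ = [ln(V₀/D) + (r + σ²/2)T] / (σ√T)
   = [ln(409.1927/328.0858) + (0.0627 + 0.5·0.5229²)·2.9771] / (0.5229·√2.9771)
   = [0.220911 + 0.593670] / 0.902226 = 0.902857
d₂ = d₁ − σ√T = 0.902857 − 0.902226 = 0.000631
N(d₁) = 0.816699,  N(d₂) = 0.500252,  e^(−rT) = 0.829722
E₀ = V₀·N(d₁) − D·e^(−rT)·N(d₂)
   = 409.1927·0.816699 − 328.0858·0.829722·0.500252 = 198.008730
B₀ = V₀ − E₀ = 409.1927 − 198.008730 = 211.183970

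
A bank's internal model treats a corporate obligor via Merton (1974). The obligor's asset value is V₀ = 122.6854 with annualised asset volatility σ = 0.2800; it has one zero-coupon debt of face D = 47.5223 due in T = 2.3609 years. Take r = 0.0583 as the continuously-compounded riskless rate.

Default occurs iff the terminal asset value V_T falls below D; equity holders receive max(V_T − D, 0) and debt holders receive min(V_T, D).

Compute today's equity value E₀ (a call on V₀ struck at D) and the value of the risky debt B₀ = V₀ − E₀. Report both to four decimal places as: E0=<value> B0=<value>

E0=81.3298 B0=41.3556

d₁ = [ln(V₀/D) + (r + σ²/2)T] / (σ√T)
   = [ln(122.6854/47.5223) + (0.0583 + 0.5·0.2800²)·2.3609] / (0.2800·√2.3609)
   = [0.948424 + 0.230188] / 0.430226 = 2.739517
d₂ = d₁ − σ√T = 2.739517 − 0.430226 = 2.309291
N(d₁) = 0.996924,  N(d₂) = 0.989536,  e^(−rT) = 0.871412
E₀ = V₀·N(d₁) − D·e^(−rT)·N(d₂)
   = 122.6854·0.996924 − 47.5223·0.871412·0.989536 = 81.329780
B₀ = V₀ − E₀ = 122.6854 − 81.329780 = 41.355620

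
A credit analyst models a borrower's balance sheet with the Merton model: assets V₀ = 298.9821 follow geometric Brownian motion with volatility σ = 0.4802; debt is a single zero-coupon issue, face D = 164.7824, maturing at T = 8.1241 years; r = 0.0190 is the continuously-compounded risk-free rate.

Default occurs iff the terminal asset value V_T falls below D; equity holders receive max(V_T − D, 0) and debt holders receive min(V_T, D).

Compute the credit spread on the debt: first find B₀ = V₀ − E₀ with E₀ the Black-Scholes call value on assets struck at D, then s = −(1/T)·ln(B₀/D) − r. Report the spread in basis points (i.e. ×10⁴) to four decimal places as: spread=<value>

spread=481.3247

d₁ = [ln(V₀/D) + (r + σ²/2)T] / (σ√T)
   = [ln(298.9821/164.7824) + (0.0190 + 0.5·0.4802²)·8.1241] / (0.4802·√8.1241)
   = [0.595758 + 1.091034] / 1.368705 = 1.232400
d₂ = d₁ − σ√T = 1.232400 − 1.368705 = -0.136304
N(d₁) = 0.891100,  N(d₂) = 0.445790,  e^(−rT) = 0.856965
E₀ = V₀·N(d₁) − D·e^(−rT)·N(d₂)
   = 298.9821·0.891100 − 164.7824·0.856965·0.445790 = 203.471719
B₀ = V₀ − E₀ = 298.9821 − 203.471719 = 95.510381
spread = −(1/T)·ln(B₀/D) − r = −(1/8.1241)·ln(95.510381/164.7824) − 0.0190 = 0.04813247
in basis points: 0.04813247 × 10⁴ = 481.3247 bp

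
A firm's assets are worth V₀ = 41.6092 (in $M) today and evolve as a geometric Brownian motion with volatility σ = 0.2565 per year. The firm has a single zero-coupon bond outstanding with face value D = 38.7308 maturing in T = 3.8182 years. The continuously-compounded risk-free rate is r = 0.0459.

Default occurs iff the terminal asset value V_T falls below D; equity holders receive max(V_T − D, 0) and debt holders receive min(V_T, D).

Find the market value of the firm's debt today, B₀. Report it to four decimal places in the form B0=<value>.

d₁ = [ln(V₀/D) + (r + σ²/2)T] / (σ√T)
   = [ln(41.6092/38.7308) + (0.0459 + 0.5·0.2565²)·3.8182] / (0.2565·√3.8182)
   = [0.071686 + 0.300859] / 0.501207 = 0.743297
d₂ = d₁ − σ√T = 0.743297 − 0.501207 = 0.242091
N(d₁) = 0.771349,  N(d₂) = 0.595645,  e^(−rT) = 0.839243
E₀ = V₀·N(d₁) − D·e^(−rT)·N(d₂)
   = 41.6092·0.771349 − 38.7308·0.839243·0.595645 = 12.734051
B₀ = V₀ − E₀ = 41.6092 − 12.734051 = 28.875149

B0=28.8751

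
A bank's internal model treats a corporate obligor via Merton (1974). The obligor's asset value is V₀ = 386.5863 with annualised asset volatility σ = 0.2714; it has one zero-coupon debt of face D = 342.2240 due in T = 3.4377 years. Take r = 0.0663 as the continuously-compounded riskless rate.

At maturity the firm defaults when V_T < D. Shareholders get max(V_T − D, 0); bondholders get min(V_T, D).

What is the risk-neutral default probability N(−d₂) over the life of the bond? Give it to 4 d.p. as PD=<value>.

PD=0.3287

d₁ = [ln(V₀/D) + (r + σ²/2)T] / (σ√T)
   = [ln(386.5863/342.2240) + (0.0663 + 0.5·0.2714²)·3.4377] / (0.2714·√3.4377)
   = [0.121890 + 0.354526] / 0.503204 = 0.946766
d₂ = d₁ − σ√T = 0.946766 − 0.503204 = 0.443562
risk-neutral PD = N(−d₂) = N(-0.443562) = 0.328680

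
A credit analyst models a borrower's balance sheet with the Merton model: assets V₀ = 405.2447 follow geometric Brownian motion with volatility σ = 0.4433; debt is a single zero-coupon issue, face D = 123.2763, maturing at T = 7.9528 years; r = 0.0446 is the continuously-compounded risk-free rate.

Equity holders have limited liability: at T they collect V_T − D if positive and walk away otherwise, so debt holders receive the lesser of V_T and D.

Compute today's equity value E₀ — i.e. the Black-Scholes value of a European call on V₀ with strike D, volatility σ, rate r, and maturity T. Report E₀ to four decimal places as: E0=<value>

d₁ = [ln(V₀/D) + (r + σ²/2)T] / (σ√T)
   = [ln(405.2447/123.2763) + (0.0446 + 0.5·0.4433²)·7.9528] / (0.4433·√7.9528)
   = [1.190063 + 1.136117] / 1.250137 = 1.860739
d₂ = d₁ − σ√T = 1.860739 − 1.250137 = 0.610602
N(d₁) = 0.968609,  N(d₂) = 0.729268,  e^(−rT) = 0.701387
E₀ = V₀·N(d₁) − D·e^(−rT)·N(d₂)
   = 405.2447·0.968609 − 123.2763·0.701387·0.729268 = 329.468078

E0=329.4681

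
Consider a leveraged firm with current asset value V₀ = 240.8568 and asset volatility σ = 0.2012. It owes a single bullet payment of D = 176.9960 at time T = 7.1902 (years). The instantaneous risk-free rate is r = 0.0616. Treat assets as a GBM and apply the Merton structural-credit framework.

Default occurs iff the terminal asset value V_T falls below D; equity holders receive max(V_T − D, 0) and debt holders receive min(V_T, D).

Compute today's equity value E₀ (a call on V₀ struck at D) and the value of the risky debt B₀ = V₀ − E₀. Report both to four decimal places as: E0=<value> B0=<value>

d₁ = [ln(V₀/D) + (r + σ²/2)T] / (σ√T)
   = [ln(240.8568/176.9960) + (0.0616 + 0.5·0.2012²)·7.1902] / (0.2012·√7.1902)
   = [0.308075 + 0.588451] / 0.539509 = 1.661746
d₂ = d₁ − σ√T = 1.661746 − 0.539509 = 1.122238
N(d₁) = 0.951718,  N(d₂) = 0.869119,  e^(−rT) = 0.642161
E₀ = V₀·N(d₁) − D·e^(−rT)·N(d₂)
   = 240.8568·0.951718 − 176.9960·0.642161·0.869119 = 130.443767
B₀ = V₀ − E₀ = 240.8568 − 130.443767 = 110.413033

E0=130.4438 B0=110.4130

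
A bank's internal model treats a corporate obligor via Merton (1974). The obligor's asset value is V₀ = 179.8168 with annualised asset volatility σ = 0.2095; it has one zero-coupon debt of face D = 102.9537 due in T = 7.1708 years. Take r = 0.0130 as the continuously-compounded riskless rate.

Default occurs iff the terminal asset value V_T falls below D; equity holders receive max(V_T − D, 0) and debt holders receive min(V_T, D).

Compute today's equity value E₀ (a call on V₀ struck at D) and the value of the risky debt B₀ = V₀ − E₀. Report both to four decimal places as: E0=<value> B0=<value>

d₁ = [ln(V₀/D) + (r + σ²/2)T] / (σ√T)
   = [ln(179.8168/102.9537) + (0.0130 + 0.5·0.2095²)·7.1708] / (0.2095·√7.1708)
   = [0.557659 + 0.250585] / 0.561006 = 1.440703
d₂ = d₁ − σ√T = 1.440703 − 0.561006 = 0.879697
N(d₁) = 0.925166,  N(d₂) = 0.810488,  e^(−rT) = 0.910993
E₀ = V₀·N(d₁) − D·e^(−rT)·N(d₂)
   = 179.8168·0.925166 − 102.9537·0.910993·0.810488 = 90.344596
B₀ = V₀ − E₀ = 179.8168 − 90.344596 = 89.472204

E0=90.3446 B0=89.4722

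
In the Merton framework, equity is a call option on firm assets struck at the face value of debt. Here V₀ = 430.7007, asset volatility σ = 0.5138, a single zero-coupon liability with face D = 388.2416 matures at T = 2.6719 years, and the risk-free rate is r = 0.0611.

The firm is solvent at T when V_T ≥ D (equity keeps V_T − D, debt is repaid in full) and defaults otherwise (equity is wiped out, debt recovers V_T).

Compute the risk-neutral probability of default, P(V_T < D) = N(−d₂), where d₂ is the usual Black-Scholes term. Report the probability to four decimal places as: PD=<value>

PD=0.5406

d₁ = [ln(V₀/D) + (r + σ²/2)T] / (σ√T)
   = [ln(430.7007/388.2416) + (0.0611 + 0.5·0.5138²)·2.6719] / (0.5138·√2.6719)
   = [0.103786 + 0.515931] / 0.839855 = 0.737886
d₂ = d₁ − σ√T = 0.737886 − 0.839855 = -0.101969
risk-neutral PD = N(−d₂) = N(0.101969) = 0.540609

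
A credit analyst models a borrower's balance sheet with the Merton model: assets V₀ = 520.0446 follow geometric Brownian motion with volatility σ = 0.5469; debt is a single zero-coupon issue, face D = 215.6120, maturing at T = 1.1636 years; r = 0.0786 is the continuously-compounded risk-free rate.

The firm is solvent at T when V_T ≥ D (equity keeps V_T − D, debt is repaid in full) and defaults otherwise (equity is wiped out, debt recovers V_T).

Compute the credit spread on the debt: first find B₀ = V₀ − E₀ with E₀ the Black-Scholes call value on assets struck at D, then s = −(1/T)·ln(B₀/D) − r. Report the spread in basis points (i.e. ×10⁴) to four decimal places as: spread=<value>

spread=167.3178

d₁ = [ln(V₀/D) + (r + σ²/2)T] / (σ√T)
   = [ln(520.0446/215.6120) + (0.0786 + 0.5·0.5469²)·1.1636] / (0.5469·√1.1636)
   = [0.880434 + 0.265475] / 0.589943 = 1.942408
d₂ = d₁ − σ√T = 1.942408 − 0.589943 = 1.352465
N(d₁) = 0.973956,  N(d₂) = 0.911887,  e^(−rT) = 0.912599
E₀ = V₀·N(d₁) − D·e^(−rT)·N(d₂)
   = 520.0446·0.973956 − 215.6120·0.912599·0.911887 = 327.071184
B₀ = V₀ − E₀ = 520.0446 − 327.071184 = 192.973416
spread = −(1/T)·ln(B₀/D) − r = −(1/1.1636)·ln(192.973416/215.6120) − 0.0786 = 0.01673178
in basis points: 0.01673178 × 10⁴ = 167.3178 bp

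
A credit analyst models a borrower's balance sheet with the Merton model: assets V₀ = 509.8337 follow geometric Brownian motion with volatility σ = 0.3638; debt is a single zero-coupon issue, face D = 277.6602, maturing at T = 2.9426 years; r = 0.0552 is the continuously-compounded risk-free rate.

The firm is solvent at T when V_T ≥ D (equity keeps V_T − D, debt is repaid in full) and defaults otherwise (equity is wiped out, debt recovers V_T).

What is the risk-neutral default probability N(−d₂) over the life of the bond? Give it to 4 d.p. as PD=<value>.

d₁ = [ln(V₀/D) + (r + σ²/2)T] / (σ√T)
   = [ln(509.8337/277.6602) + (0.0552 + 0.5·0.3638²)·2.9426] / (0.3638·√2.9426)
   = [0.607687 + 0.357159] / 0.624063 = 1.546071
d₂ = d₁ − σ√T = 1.546071 − 0.624063 = 0.922008
risk-neutral PD = N(−d₂) = N(-0.922008) = 0.178262

PD=0.1783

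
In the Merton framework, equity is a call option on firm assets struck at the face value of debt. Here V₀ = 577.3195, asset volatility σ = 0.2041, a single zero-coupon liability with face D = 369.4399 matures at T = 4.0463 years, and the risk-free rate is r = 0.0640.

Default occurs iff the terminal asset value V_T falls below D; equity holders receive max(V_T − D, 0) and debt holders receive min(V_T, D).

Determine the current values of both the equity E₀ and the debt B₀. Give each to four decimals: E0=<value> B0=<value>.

E0=295.0355 B0=282.2840

d₁ = [ln(V₀/D) + (r + σ²/2)T] / (σ√T)
   = [ln(577.3195/369.4399) + (0.0640 + 0.5·0.2041²)·4.0463] / (0.2041·√4.0463)
   = [0.446408 + 0.343241] / 0.410556 = 1.923366
d₂ = d₁ − σ√T = 1.923366 − 0.410556 = 1.512811
N(d₁) = 0.972783,  N(d₂) = 0.934836,  e^(−rT) = 0.771851
E₀ = V₀·N(d₁) − D·e^(−rT)·N(d₂)
   = 577.3195·0.972783 − 369.4399·0.771851·0.934836 = 295.035521
B₀ = V₀ − E₀ = 577.3195 − 295.035521 = 282.283979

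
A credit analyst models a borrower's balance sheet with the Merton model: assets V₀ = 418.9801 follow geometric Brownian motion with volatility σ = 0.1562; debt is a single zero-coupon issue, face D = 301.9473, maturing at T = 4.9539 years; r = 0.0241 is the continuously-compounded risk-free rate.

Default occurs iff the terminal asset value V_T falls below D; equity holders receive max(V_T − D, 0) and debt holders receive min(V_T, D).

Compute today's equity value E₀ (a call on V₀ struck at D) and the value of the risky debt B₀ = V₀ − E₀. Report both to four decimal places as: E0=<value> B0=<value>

d₁ = [ln(V₀/D) + (r + σ²/2)T] / (σ√T)
   = [ln(418.9801/301.9473) + (0.0241 + 0.5·0.1562²)·4.9539] / (0.1562·√4.9539)
   = [0.327571 + 0.179823] / 0.347660 = 1.459454
d₂ = d₁ − σ√T = 1.459454 − 0.347660 = 1.111794
N(d₁) = 0.927780,  N(d₂) = 0.866887,  e^(−rT) = 0.887463
E₀ = V₀·N(d₁) − D·e^(−rT)·N(d₂)
   = 418.9801·0.927780 − 301.9473·0.887463·0.866887 = 156.424379
B₀ = V₀ − E₀ = 418.9801 − 156.424379 = 262.555721

E0=156.4244 B0=262.5557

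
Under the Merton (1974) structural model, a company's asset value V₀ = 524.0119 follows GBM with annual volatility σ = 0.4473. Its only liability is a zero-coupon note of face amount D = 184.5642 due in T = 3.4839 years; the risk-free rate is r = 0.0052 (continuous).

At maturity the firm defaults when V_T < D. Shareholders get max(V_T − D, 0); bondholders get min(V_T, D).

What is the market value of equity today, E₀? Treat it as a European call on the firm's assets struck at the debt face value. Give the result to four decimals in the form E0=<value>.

d₁ = [ln(V₀/D) + (r + σ²/2)T] / (σ√T)
   = [ln(524.0119/184.5642) + (0.0052 + 0.5·0.4473²)·3.4839] / (0.4473·√3.4839)
   = [1.043517 + 0.366641] / 0.834895 = 1.689025
d₂ = d₁ − σ√T = 1.689025 − 0.834895 = 0.854130
N(d₁) = 0.954393,  N(d₂) = 0.803484,  e^(−rT) = 0.982047
E₀ = V₀·N(d₁) − D·e^(−rT)·N(d₂)
   = 524.0119·0.954393 − 184.5642·0.982047·0.803484 = 354.481169

E0=354.4812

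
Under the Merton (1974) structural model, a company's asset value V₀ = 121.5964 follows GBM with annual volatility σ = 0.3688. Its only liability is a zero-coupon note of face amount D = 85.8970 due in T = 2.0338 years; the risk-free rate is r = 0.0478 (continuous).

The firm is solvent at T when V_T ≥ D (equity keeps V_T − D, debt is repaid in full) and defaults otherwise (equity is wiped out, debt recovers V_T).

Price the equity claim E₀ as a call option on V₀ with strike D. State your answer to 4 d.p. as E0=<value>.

d₁ = [ln(V₀/D) + (r + σ²/2)T] / (σ√T)
   = [ln(121.5964/85.8970) + (0.0478 + 0.5·0.3688²)·2.0338] / (0.3688·√2.0338)
   = [0.347558 + 0.235528] / 0.525951 = 1.108633
d₂ = d₁ − σ√T = 1.108633 − 0.525951 = 0.582682
N(d₁) = 0.866206,  N(d₂) = 0.719946,  e^(−rT) = 0.907360
E₀ = V₀·N(d₁) − D·e^(−rT)·N(d₂)
   = 121.5964·0.866206 − 85.8970·0.907360·0.719946 = 49.215214

E0=49.2152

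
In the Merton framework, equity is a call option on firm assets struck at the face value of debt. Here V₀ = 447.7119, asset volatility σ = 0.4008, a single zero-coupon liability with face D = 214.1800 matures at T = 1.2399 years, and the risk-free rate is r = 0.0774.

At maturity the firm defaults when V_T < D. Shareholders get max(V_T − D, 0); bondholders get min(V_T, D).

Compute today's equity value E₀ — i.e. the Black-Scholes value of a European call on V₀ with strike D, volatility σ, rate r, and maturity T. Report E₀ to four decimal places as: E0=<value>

d₁ = [ln(V₀/D) + (r + σ²/2)T] / (σ√T)
   = [ln(447.7119/214.1800) + (0.0774 + 0.5·0.4008²)·1.2399] / (0.4008·√1.2399)
   = [0.737333 + 0.195557] / 0.446294 = 2.090305
d₂ = d₁ − σ√T = 2.090305 − 0.446294 = 1.644011
N(d₁) = 0.981705,  N(d₂) = 0.949913,  e^(−rT) = 0.908493
E₀ = V₀·N(d₁) − D·e^(−rT)·N(d₂)
   = 447.7119·0.981705 − 214.1800·0.908493·0.949913 = 254.685892

E0=254.6859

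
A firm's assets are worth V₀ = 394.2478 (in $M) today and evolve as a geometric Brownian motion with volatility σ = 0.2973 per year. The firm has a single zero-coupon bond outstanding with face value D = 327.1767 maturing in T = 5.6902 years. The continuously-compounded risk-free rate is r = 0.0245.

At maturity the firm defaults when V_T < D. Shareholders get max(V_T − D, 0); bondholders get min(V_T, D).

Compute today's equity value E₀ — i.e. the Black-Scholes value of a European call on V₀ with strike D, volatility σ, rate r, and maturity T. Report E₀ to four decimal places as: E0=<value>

d₁ = [ln(V₀/D) + (r + σ²/2)T] / (σ√T)
   = [ln(394.2478/327.1767) + (0.0245 + 0.5·0.2973²)·5.6902] / (0.2973·√5.6902)
   = [0.186479 + 0.390881] / 0.709184 = 0.814119
d₂ = d₁ − σ√T = 0.814119 − 0.709184 = 0.104935
N(d₁) = 0.792212,  N(d₂) = 0.541786,  e^(−rT) = 0.869871
E₀ = V₀·N(d₁) − D·e^(−rT)·N(d₂)
   = 394.2478·0.792212 − 327.1767·0.869871·0.541786 = 158.134359

E0=158.1344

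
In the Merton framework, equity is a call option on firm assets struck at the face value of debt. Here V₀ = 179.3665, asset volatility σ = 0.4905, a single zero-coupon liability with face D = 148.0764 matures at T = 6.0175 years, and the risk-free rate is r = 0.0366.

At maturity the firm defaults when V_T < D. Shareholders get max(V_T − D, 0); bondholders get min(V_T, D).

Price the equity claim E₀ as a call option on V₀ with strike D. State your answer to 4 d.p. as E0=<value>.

E0=101.1580

d₁ = [ln(V₀/D) + (r + σ²/2)T] / (σ√T)
   = [ln(179.3665/148.0764) + (0.0366 + 0.5·0.4905²)·6.0175] / (0.4905·√6.0175)
   = [0.191703 + 0.944116] / 1.203226 = 0.943979
d₂ = d₁ − σ√T = 0.943979 − 1.203226 = -0.259247
N(d₁) = 0.827410,  N(d₂) = 0.397722,  e^(−rT) = 0.802326
E₀ = V₀·N(d₁) − D·e^(−rT)·N(d₂)
   = 179.3665·0.827410 − 148.0764·0.802326·0.397722 = 101.157975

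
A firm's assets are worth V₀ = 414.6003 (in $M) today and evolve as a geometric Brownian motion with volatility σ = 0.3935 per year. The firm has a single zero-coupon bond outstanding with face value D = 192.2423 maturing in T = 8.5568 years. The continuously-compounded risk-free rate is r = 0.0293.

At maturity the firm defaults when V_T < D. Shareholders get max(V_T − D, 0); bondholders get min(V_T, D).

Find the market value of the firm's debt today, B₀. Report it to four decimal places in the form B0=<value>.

d₁ = [ln(V₀/D) + (r + σ²/2)T] / (σ√T)
   = [ln(414.6003/192.2423) + (0.0293 + 0.5·0.3935²)·8.5568] / (0.3935·√8.5568)
   = [0.768558 + 0.913191] / 1.151067 = 1.461036
d₂ = d₁ − σ√T = 1.461036 − 1.151067 = 0.309970
N(d₁) = 0.927997,  N(d₂) = 0.621708,  e^(−rT) = 0.778245
E₀ = V₀·N(d₁) − D·e^(−rT)·N(d₂)
   = 414.6003·0.927997 − 192.2423·0.778245·0.621708 = 291.733237
B₀ = V₀ − E₀ = 414.6003 − 291.733237 = 122.867063

B0=122.8671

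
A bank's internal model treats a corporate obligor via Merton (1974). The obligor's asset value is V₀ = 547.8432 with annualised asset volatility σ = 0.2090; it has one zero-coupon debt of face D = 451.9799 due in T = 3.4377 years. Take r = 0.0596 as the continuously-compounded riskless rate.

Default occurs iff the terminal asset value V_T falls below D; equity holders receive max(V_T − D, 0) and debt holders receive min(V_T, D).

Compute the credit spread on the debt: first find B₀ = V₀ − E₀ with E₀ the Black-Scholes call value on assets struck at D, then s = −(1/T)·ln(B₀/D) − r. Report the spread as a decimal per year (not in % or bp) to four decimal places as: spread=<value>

d₁ = [ln(V₀/D) + (r + σ²/2)T] / (σ√T)
   = [ln(547.8432/451.9799) + (0.0596 + 0.5·0.2090²)·3.4377] / (0.2090·√3.4377)
   = [0.192351 + 0.279968] / 0.387508 = 1.218865
d₂ = d₁ − σ√T = 1.218865 − 0.387508 = 0.831357
N(d₁) = 0.888552,  N(d₂) = 0.797114,  e^(−rT) = 0.814739
E₀ = V₀·N(d₁) − D·e^(−rT)·N(d₂)
   = 547.8432·0.888552 − 451.9799·0.814739·0.797114 = 193.253362
B₀ = V₀ − E₀ = 547.8432 − 193.253362 = 354.589838
spread = −(1/T)·ln(B₀/D) − r = −(1/3.4377)·ln(354.589838/451.9799) − 0.0596 = 0.01099254

spread=0.0110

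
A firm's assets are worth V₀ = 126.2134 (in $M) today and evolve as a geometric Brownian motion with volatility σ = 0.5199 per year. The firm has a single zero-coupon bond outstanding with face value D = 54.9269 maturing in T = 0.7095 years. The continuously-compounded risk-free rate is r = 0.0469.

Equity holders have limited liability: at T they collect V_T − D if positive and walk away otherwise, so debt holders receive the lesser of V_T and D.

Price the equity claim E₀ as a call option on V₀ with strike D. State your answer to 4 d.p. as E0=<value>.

d₁ = [ln(V₀/D) + (r + σ²/2)T] / (σ√T)
   = [ln(126.2134/54.9269) + (0.0469 + 0.5·0.5199²)·0.7095] / (0.5199·√0.7095)
   = [0.831971 + 0.129163] / 0.437921 = 2.194764
d₂ = d₁ − σ√T = 2.194764 − 0.437921 = 1.756843
N(d₁) = 0.985910,  N(d₂) = 0.960528,  e^(−rT) = 0.967272
E₀ = V₀·N(d₁) − D·e^(−rT)·N(d₂)
   = 126.2134·0.985910 − 54.9269·0.967272·0.960528 = 73.402902

E0=73.4029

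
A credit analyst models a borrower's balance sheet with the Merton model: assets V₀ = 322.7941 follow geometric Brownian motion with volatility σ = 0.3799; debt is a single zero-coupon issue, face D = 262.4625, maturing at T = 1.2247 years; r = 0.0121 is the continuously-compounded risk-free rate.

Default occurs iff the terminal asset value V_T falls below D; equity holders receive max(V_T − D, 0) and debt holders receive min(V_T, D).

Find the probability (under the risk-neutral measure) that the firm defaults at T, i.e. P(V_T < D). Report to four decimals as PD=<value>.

PD=0.3756

d₁ = [ln(V₀/D) + (r + σ²/2)T] / (σ√T)
   = [ln(322.7941/262.4625) + (0.0121 + 0.5·0.3799²)·1.2247] / (0.3799·√1.2247)
   = [0.206906 + 0.103196] / 0.420421 = 0.737599
d₂ = d₁ − σ√T = 0.737599 − 0.420421 = 0.317179
risk-neutral PD = N(−d₂) = N(-0.317179) = 0.375554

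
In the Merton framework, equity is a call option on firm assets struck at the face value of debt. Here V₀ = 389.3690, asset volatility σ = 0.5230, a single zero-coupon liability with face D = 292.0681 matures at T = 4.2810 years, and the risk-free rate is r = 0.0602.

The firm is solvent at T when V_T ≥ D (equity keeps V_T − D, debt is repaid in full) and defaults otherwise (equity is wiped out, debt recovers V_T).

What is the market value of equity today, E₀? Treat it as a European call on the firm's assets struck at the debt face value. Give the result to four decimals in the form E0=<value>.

E0=222.2222

d₁ = [ln(V₀/D) + (r + σ²/2)T] / (σ√T)
   = [ln(389.3690/292.0681) + (0.0602 + 0.5·0.5230²)·4.2810] / (0.5230·√4.2810)
   = [0.287540 + 0.843205] / 1.082117 = 1.044938
d₂ = d₁ − σ√T = 1.044938 − 1.082117 = -0.037179
N(d₁) = 0.851974,  N(d₂) = 0.485171,  e^(−rT) = 0.772815
E₀ = V₀·N(d₁) − D·e^(−rT)·N(d₂)
   = 389.3690·0.851974 − 292.0681·0.772815·0.485171 = 222.222209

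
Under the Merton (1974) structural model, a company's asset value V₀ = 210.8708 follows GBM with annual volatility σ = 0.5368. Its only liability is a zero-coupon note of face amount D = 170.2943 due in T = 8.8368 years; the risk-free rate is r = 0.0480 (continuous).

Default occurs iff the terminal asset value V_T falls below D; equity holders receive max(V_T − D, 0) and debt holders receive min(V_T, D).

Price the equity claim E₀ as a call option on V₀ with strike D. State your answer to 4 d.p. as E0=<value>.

E0=148.0359

d₁ = [ln(V₀/D) + (r + σ²/2)T] / (σ√T)
   = [ln(210.8708/170.2943) + (0.0480 + 0.5·0.5368²)·8.8368] / (0.5368·√8.8368)
   = [0.213718 + 1.697347] / 1.595732 = 1.197610
d₂ = d₁ − σ√T = 1.197610 − 1.595732 = -0.398122
N(d₁) = 0.884466,  N(d₂) = 0.345270,  e^(−rT) = 0.654315
E₀ = V₀·N(d₁) − D·e^(−rT)·N(d₂)
   = 210.8708·0.884466 − 170.2943·0.654315·0.345270 = 148.035861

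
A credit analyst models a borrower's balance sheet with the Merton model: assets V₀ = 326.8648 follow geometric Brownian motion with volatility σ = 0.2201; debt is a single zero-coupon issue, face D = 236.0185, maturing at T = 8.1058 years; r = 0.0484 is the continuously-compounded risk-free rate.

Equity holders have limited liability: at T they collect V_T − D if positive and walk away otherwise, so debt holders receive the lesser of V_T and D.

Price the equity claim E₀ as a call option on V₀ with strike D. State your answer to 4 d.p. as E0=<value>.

d₁ = [ln(V₀/D) + (r + σ²/2)T] / (σ√T)
   = [ln(326.8648/236.0185) + (0.0484 + 0.5·0.2201²)·8.1058] / (0.2201·√8.1058)
   = [0.325636 + 0.588659] / 0.626640 = 1.459045
d₂ = d₁ − σ√T = 1.459045 − 0.626640 = 0.832406
N(d₁) = 0.927724,  N(d₂) = 0.797410,  e^(−rT) = 0.675487
E₀ = V₀·N(d₁) − D·e^(−rT)·N(d₂)
   = 326.8648·0.927724 − 236.0185·0.675487·0.797410 = 176.111116

E0=176.1111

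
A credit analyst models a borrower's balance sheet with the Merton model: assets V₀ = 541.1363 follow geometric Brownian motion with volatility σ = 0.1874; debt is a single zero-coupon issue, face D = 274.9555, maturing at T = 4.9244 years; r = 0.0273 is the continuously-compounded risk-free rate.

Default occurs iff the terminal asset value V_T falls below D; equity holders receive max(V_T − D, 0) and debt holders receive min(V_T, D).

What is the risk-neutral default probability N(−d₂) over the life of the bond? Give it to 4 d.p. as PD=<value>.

PD=0.0406

d₁ = [ln(V₀/D) + (r + σ²/2)T] / (σ√T)
   = [ln(541.1363/274.9555) + (0.0273 + 0.5·0.1874²)·4.9244] / (0.1874·√4.9244)
   = [0.677062 + 0.220906] / 0.415859 = 2.159307
d₂ = d₁ − σ√T = 2.159307 − 0.415859 = 1.743448
risk-neutral PD = N(−d₂) = N(-1.743448) = 0.040628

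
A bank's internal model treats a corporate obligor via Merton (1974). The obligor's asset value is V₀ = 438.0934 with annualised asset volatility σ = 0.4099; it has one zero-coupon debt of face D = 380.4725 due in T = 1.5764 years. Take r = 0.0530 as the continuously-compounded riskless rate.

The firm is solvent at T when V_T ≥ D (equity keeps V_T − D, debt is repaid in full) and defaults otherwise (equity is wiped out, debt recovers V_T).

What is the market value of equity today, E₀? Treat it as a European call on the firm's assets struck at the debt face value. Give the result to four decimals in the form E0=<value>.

E0=131.3728

d₁ = [ln(V₀/D) + (r + σ²/2)T] / (σ√T)
   = [ln(438.0934/380.4725) + (0.0530 + 0.5·0.4099²)·1.5764] / (0.4099·√1.5764)
   = [0.141018 + 0.215981] / 0.514649 = 0.693675
d₂ = d₁ − σ√T = 0.693675 − 0.514649 = 0.179026
N(d₁) = 0.756057,  N(d₂) = 0.571041,  e^(−rT) = 0.919846
E₀ = V₀·N(d₁) − D·e^(−rT)·N(d₂)
   = 438.0934·0.756057 − 380.4725·0.919846·0.571041 = 131.372777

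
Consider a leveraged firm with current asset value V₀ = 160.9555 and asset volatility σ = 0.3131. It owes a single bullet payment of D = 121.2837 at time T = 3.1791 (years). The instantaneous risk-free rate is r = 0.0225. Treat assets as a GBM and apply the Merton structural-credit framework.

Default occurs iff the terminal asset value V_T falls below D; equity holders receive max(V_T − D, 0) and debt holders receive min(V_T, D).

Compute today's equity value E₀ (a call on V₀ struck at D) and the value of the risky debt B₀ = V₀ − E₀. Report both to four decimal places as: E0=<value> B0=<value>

E0=59.7774 B0=101.1781

d₁ = [ln(V₀/D) + (r + σ²/2)T] / (σ√T)
   = [ln(160.9555/121.2837) + (0.0225 + 0.5·0.3131²)·3.1791] / (0.3131·√3.1791)
   = [0.282995 + 0.227356] / 0.558258 = 0.914185
d₂ = d₁ − σ√T = 0.914185 − 0.558258 = 0.355927
N(d₁) = 0.819690,  N(d₂) = 0.639052,  e^(−rT) = 0.930969
E₀ = V₀·N(d₁) − D·e^(−rT)·N(d₂)
   = 160.9555·0.819690 − 121.2837·0.930969·0.639052 = 59.777409
B₀ = V₀ − E₀ = 160.9555 − 59.777409 = 101.178091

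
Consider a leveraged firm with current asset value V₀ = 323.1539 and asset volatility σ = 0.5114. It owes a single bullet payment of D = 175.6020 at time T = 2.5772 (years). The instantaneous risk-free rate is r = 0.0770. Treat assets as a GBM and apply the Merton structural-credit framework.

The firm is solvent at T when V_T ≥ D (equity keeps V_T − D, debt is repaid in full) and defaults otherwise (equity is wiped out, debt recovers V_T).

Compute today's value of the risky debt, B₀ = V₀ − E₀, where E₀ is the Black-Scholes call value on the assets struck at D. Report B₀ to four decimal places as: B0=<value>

d₁ = [ln(V₀/D) + (r + σ²/2)T] / (σ√T)
   = [ln(323.1539/175.6020) + (0.0770 + 0.5·0.5114²)·2.5772] / (0.5114·√2.5772)
   = [0.609909 + 0.535452] / 0.820984 = 1.395107
d₂ = d₁ − σ√T = 1.395107 − 0.820984 = 0.574123
N(d₁) = 0.918508,  N(d₂) = 0.717058,  e^(−rT) = 0.820005
E₀ = V₀·N(d₁) − D·e^(−rT)·N(d₂)
   = 323.1539·0.918508 − 175.6020·0.820005·0.717058 = 193.567094
B₀ = V₀ − E₀ = 323.1539 − 193.567094 = 129.586806

B0=129.5868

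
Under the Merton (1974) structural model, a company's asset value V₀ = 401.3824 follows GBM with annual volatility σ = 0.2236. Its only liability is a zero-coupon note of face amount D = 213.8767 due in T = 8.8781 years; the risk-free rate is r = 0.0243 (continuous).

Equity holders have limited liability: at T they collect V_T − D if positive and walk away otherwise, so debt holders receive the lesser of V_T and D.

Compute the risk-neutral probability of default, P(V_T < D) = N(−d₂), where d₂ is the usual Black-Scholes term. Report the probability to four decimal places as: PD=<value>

PD=0.1747

d₁ = [ln(V₀/D) + (r + σ²/2)T] / (σ√T)
   = [ln(401.3824/213.8767) + (0.0243 + 0.5·0.2236²)·8.8781] / (0.2236·√8.8781)
   = [0.629515 + 0.437677] / 0.666242 = 1.601809
d₂ = d₁ − σ√T = 1.601809 − 0.666242 = 0.935567
risk-neutral PD = N(−d₂) = N(-0.935567) = 0.174748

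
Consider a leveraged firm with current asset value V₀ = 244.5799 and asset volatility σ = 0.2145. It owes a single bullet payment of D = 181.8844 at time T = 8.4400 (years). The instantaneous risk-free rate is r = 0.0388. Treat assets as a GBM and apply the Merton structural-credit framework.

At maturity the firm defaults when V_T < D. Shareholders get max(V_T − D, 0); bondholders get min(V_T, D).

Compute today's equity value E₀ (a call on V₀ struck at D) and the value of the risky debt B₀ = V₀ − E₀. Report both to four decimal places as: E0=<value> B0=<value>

d₁ = [ln(V₀/D) + (r + σ²/2)T] / (σ√T)
   = [ln(244.5799/181.8844) + (0.0388 + 0.5·0.2145²)·8.4400] / (0.2145·√8.4400)
   = [0.296171 + 0.521635] / 0.623158 = 1.312356
d₂ = d₁ − σ√T = 1.312356 − 0.623158 = 0.689198
N(d₁) = 0.905300,  N(d₂) = 0.754651,  e^(−rT) = 0.720743
E₀ = V₀·N(d₁) − D·e^(−rT)·N(d₂)
   = 244.5799·0.905300 − 181.8844·0.720743·0.754651 = 122.489538
B₀ = V₀ − E₀ = 244.5799 − 122.489538 = 122.090362

E0=122.4895 B0=122.0904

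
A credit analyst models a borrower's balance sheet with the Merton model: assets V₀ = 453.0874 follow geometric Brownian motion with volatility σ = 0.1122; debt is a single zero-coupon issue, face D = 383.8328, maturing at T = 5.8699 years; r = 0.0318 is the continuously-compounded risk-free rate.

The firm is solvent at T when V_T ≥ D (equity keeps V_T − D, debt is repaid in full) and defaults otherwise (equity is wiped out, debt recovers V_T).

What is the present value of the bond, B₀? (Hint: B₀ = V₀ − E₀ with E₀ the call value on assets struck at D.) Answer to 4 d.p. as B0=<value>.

B0=313.7727

d₁ = [ln(V₀/D) + (r + σ²/2)T] / (σ√T)
   = [ln(453.0874/383.8328) + (0.0318 + 0.5·0.1122²)·5.8699] / (0.1122·√5.8699)
   = [0.165878 + 0.223610] / 0.271837 = 1.432803
d₂ = d₁ − σ√T = 1.432803 − 0.271837 = 1.160966
N(d₁) = 0.924043,  N(d₂) = 0.877172,  e^(−rT) = 0.829723
E₀ = V₀·N(d₁) − D·e^(−rT)·N(d₂)
   = 453.0874·0.924043 − 383.8328·0.829723·0.877172 = 139.314729
B₀ = V₀ − E₀ = 453.0874 − 139.314729 = 313.772671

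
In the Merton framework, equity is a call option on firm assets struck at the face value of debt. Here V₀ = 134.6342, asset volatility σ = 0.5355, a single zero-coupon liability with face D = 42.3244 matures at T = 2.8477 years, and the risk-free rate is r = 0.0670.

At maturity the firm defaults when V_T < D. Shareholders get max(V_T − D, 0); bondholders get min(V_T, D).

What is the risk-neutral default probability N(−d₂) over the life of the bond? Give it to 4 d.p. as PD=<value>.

PD=0.1492

d₁ = [ln(V₀/D) + (r + σ²/2)T] / (σ√T)
   = [ln(134.6342/42.3244) + (0.0670 + 0.5·0.5355²)·2.8477] / (0.5355·√2.8477)
   = [1.157198 + 0.599099] / 0.903663 = 1.943531
d₂ = d₁ − σ√T = 1.943531 − 0.903663 = 1.039868
risk-neutral PD = N(−d₂) = N(-1.039868) = 0.149201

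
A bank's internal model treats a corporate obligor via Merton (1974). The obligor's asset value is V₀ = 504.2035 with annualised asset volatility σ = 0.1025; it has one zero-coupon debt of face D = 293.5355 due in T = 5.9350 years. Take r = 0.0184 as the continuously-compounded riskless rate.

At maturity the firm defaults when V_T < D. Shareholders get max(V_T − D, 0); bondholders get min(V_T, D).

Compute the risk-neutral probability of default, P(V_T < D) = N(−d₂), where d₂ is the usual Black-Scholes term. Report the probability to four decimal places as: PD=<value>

d₁ = [ln(V₀/D) + (r + σ²/2)T] / (σ√T)
   = [ln(504.2035/293.5355) + (0.0184 + 0.5·0.1025²)·5.9350] / (0.1025·√5.9350)
   = [0.540981 + 0.140381] / 0.249709 = 2.728627
d₂ = d₁ − σ√T = 2.728627 − 0.249709 = 2.478918
risk-neutral PD = N(−d₂) = N(-2.478918) = 0.006589

PD=0.0066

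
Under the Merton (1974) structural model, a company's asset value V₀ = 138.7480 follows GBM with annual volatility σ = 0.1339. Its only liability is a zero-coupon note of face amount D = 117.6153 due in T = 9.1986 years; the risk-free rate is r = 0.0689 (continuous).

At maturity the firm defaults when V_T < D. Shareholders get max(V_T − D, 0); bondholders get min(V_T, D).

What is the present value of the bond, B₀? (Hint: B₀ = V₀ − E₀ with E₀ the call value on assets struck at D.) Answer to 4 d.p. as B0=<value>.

d₁ = [ln(V₀/D) + (r + σ²/2)T] / (σ√T)
   = [ln(138.7480/117.6153) + (0.0689 + 0.5·0.1339²)·9.1986] / (0.1339·√9.1986)
   = [0.165240 + 0.716245] / 0.406108 = 2.170570
d₂ = d₁ − σ√T = 2.170570 − 0.406108 = 1.764462
N(d₁) = 0.985018,  N(d₂) = 0.961173,  e^(−rT) = 0.530581
E₀ = V₀·N(d₁) − D·e^(−rT)·N(d₂)
   = 138.7480·0.985018 − 117.6153·0.530581·0.961173 = 76.687893
B₀ = V₀ − E₀ = 138.7480 − 76.687893 = 62.060107

B0=62.0601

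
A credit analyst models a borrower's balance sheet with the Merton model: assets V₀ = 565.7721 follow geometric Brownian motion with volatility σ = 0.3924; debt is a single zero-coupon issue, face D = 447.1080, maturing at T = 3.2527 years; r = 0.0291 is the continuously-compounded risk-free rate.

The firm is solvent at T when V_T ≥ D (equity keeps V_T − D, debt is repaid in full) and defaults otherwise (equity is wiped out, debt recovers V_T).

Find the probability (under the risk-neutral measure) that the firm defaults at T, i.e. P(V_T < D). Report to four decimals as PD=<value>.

d₁ = [ln(V₀/D) + (r + σ²/2)T] / (σ√T)
   = [ln(565.7721/447.1080) + (0.0291 + 0.5·0.3924²)·3.2527] / (0.3924·√3.2527)
   = [0.235391 + 0.345075] / 0.707703 = 0.820212
d₂ = d₁ − σ√T = 0.820212 − 0.707703 = 0.112509
risk-neutral PD = N(−d₂) = N(-0.112509) = 0.455210

PD=0.4552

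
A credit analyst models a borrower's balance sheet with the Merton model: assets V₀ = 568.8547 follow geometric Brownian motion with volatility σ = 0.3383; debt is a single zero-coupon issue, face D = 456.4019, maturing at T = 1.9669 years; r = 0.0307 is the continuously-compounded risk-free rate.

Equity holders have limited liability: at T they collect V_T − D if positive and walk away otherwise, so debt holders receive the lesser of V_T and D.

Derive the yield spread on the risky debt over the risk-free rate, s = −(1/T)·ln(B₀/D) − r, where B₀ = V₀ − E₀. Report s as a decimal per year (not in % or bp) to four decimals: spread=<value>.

spread=0.0490

d₁ = [ln(V₀/D) + (r + σ²/2)T] / (σ√T)
   = [ln(568.8547/456.4019) + (0.0307 + 0.5·0.3383²)·1.9669] / (0.3383·√1.9669)
   = [0.220251 + 0.172937] / 0.474453 = 0.828718
d₂ = d₁ − σ√T = 0.828718 − 0.474453 = 0.354265
N(d₁) = 0.796368,  N(d₂) = 0.638430,  e^(−rT) = 0.941403
E₀ = V₀·N(d₁) − D·e^(−rT)·N(d₂)
   = 568.8547·0.796368 − 456.4019·0.941403·0.638430 = 178.711065
B₀ = V₀ − E₀ = 568.8547 − 178.711065 = 390.143635
spread = −(1/T)·ln(B₀/D) − r = −(1/1.9669)·ln(390.143635/456.4019) − 0.0307 = 0.04904926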